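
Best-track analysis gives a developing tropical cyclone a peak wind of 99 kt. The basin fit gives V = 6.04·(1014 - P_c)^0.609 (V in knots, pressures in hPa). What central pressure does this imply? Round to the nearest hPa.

915 hPa

ΔP = (V / 6.04)^(1/0.609) = (99/6.04)^1.642.
99/6.04 = 16.391; 16.391^1.642 ≈ 98.72 hPa.
P_c = 1014 − 98.72 = 915.28 ≈ 915 hPa.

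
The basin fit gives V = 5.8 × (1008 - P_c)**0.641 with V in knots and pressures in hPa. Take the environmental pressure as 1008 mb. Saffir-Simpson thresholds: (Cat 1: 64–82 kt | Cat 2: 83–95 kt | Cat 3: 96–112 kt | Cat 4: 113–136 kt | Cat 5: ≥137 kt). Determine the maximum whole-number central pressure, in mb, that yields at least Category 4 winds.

Category 4 begins at V = 113 kt.
Required ΔP = (113/5.8)^(1/0.641) = 19.483^1.560 ≈ 102.79 mb.
P_c ≤ 1008 − 102.79 = 905.21, so the highest integer P_c is 905 mb.

905 mb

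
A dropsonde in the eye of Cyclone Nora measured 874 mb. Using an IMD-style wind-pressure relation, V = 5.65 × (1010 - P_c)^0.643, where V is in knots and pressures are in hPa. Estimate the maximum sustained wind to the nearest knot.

133 kt

ΔP = 1010 − 874 = 136 mb.
136^0.643 ≈ 23.543.
V ≈ 5.65 × 23.543 ≈ 133.0 kt.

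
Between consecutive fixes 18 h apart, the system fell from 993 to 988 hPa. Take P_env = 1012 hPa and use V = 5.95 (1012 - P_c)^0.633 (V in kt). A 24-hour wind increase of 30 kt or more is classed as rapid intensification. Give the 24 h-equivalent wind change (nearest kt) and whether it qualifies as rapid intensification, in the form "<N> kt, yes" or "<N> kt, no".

8 kt, no

V₁: ΔP = 19, V ≈ 5.95 × 19^0.633 ≈ 38.37 kt.
V₂: ΔP = 24, V ≈ 5.95 × 24^0.633 ≈ 44.48 kt.
ΔV over 18 h = 6.11 kt → 24 h equivalent = 6.11 × 24/18 ≈ 8.15 kt.
8 kt < 30 kt ⇒ not rapid intensification.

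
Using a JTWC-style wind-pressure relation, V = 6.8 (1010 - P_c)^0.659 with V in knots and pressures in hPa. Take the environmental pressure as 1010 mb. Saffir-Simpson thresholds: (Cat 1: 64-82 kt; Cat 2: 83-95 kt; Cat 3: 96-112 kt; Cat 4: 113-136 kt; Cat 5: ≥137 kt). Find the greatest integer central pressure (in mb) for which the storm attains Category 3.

Category 3 begins at V = 96 kt.
Required ΔP = (96/6.8)^(1/0.659) = 14.118^1.517 ≈ 55.55 mb.
P_c ≤ 1010 − 55.55 = 954.45, so the highest integer P_c is 954 mb.

954 mb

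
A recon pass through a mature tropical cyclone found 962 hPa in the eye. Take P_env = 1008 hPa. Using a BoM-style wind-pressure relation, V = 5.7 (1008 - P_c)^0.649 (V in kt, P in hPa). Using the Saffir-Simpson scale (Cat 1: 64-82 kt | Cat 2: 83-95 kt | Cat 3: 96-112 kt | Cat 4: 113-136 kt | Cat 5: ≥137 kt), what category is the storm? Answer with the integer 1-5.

ΔP = 1008 − 962 = 46 hPa.
V ≈ 5.7 × 46^0.649 = 5.7 × 12.00 ≈ 68 kt.
68 kt falls in the Category 1 band.

1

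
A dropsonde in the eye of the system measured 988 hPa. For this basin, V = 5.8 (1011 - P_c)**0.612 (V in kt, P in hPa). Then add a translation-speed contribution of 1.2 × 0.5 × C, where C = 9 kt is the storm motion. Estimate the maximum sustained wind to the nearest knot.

ΔP = 1011 − 988 = 23 hPa.
23^0.612 ≈ 6.814.
V ≈ 5.8 × 6.814 ≈ 39.5 kt.
Translation term: 1.2 × 0.5 × 9 = 5.4 kt.
Corrected V ≈ 44.9 kt → 45 kt.

45 kt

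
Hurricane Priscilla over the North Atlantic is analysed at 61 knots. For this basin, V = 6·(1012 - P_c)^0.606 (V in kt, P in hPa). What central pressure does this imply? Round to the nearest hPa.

966 hPa

ΔP = (V / 6)^(1/0.606) = (61/6)^1.650.
61/6 = 10.167; 10.167^1.650 ≈ 45.92 hPa.
P_c = 1012 − 45.92 = 966.08 ≈ 966 hPa.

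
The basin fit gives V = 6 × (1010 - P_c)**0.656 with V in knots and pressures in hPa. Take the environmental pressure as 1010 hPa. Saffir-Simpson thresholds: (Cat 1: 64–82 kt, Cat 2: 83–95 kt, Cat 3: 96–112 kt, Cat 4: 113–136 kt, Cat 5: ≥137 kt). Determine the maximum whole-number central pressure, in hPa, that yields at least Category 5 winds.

Category 5 begins at V = 137 kt.
Required ΔP = (137/6)^(1/0.656) = 22.833^1.524 ≈ 117.76 hPa.
P_c ≤ 1010 − 117.76 = 892.24, so the highest integer P_c is 892 hPa.

892 hPa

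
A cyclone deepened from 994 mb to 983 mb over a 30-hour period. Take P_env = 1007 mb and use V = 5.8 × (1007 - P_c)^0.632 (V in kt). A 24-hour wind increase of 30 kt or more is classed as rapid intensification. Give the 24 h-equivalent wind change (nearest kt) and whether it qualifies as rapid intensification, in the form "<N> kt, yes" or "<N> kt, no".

V₁: ΔP = 13, V ≈ 5.8 × 13^0.632 ≈ 29.34 kt.
V₂: ΔP = 24, V ≈ 5.8 × 24^0.632 ≈ 43.22 kt.
ΔV over 30 h = 13.88 kt → 24 h equivalent = 13.88 × 24/30 ≈ 11.10 kt.
11 kt < 30 kt ⇒ not rapid intensification.

11 kt, no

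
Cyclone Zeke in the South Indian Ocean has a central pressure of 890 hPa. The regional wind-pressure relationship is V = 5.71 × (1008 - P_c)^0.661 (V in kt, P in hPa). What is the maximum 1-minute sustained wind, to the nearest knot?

134 kt

ΔP = 1008 − 890 = 118 hPa.
118^0.661 ≈ 23.416.
V ≈ 5.71 × 23.416 ≈ 133.7 kt.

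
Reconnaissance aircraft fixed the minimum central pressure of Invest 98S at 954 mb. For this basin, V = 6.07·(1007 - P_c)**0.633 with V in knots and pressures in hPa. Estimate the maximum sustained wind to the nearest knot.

75 kt

ΔP = 1007 − 954 = 53 mb.
53^0.633 ≈ 12.344.
V ≈ 6.07 × 12.344 ≈ 74.9 kt.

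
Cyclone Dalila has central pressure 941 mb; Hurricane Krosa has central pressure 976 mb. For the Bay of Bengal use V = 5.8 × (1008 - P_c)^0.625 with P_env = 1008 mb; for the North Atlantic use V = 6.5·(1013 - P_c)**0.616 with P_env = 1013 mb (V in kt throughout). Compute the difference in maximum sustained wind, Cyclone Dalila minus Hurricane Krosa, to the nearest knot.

20 kt

Cyclone Dalila: ΔP = 67; V ≈ 5.8 × 67^0.625 ≈ 80.30 kt.
Hurricane Krosa: ΔP = 37; V ≈ 6.5 × 37^0.616 ≈ 60.11 kt.
Difference ≈ 80.30 − 60.11 = 20.19 → 20 kt.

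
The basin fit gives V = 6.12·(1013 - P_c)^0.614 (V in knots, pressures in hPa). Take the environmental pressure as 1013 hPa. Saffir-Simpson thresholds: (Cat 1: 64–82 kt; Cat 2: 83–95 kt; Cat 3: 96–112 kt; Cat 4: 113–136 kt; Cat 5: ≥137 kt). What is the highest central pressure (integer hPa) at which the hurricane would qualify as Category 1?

967 hPa

Category 1 begins at V = 64 kt.
Required ΔP = (64/6.12)^(1/0.614) = 10.458^1.629 ≈ 45.74 hPa.
P_c ≤ 1013 − 45.74 = 967.26, so the highest integer P_c is 967 hPa.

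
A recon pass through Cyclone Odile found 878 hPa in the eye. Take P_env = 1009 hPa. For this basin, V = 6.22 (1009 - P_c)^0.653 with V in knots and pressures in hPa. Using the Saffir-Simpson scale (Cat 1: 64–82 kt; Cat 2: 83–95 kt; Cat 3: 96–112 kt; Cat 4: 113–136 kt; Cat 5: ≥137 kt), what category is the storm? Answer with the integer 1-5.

ΔP = 1009 − 878 = 131 hPa.
V ≈ 6.22 × 131^0.653 = 6.22 × 24.13 ≈ 150 kt.
150 kt falls in the Category 5 band.

5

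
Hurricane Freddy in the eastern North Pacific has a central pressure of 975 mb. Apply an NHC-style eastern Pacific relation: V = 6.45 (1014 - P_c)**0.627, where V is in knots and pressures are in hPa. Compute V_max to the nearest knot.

64 kt

ΔP = 1014 − 975 = 39 mb.
39^0.627 ≈ 9.945.
V ≈ 6.45 × 9.945 ≈ 64.1 kt.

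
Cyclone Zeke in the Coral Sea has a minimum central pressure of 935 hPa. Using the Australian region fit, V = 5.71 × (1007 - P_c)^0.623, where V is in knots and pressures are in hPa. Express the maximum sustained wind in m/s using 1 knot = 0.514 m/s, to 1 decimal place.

ΔP = 1007 − 935 = 72 hPa.
V ≈ 5.71 × 72^0.623 = 5.71 × 14.359 ≈ 81.989 kt.
81.989 × 0.514 ≈ 42.14 m/s → 42.1 m/s.

42.1 m/s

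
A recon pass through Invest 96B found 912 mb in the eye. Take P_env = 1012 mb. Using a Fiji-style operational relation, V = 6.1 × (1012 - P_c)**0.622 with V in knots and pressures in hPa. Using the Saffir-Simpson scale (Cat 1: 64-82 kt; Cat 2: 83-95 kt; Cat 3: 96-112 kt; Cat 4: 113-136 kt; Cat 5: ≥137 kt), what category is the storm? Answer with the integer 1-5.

ΔP = 1012 − 912 = 100 mb.
V ≈ 6.1 × 100^0.622 = 6.1 × 17.54 ≈ 107 kt.
107 kt falls in the Category 3 band.

3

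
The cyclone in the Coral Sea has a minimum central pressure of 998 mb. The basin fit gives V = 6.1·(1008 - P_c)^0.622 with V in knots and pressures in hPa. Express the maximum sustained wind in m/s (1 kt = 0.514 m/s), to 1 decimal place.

ΔP = 1008 − 998 = 10 mb.
V ≈ 6.1 × 10^0.622 = 6.1 × 4.188 ≈ 25.546 kt.
25.546 × 0.514 ≈ 13.13 m/s → 13.1 m/s.

13.1 m/s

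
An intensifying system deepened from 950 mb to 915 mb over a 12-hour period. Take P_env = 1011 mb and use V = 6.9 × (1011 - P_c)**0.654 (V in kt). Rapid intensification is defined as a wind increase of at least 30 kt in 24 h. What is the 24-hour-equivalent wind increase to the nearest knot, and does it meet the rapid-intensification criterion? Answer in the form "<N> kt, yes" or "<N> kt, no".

70 kt, yes

V₁: ΔP = 61, V ≈ 6.9 × 61^0.654 ≈ 101.50 kt.
V₂: ΔP = 96, V ≈ 6.9 × 96^0.654 ≈ 136.54 kt.
ΔV over 12 h = 35.04 kt → 24 h equivalent = 35.04 × 24/12 ≈ 70.08 kt.
70 kt ≥ 30 kt ⇒ rapid intensification.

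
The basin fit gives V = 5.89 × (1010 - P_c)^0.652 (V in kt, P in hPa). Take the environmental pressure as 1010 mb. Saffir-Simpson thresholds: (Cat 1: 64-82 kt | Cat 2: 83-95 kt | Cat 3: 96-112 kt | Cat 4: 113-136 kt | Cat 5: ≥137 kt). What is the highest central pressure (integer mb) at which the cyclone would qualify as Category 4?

Category 4 begins at V = 113 kt.
Required ΔP = (113/5.89)^(1/0.652) = 19.185^1.534 ≈ 92.84 mb.
P_c ≤ 1010 − 92.84 = 917.16, so the highest integer P_c is 917 mb.

917 mb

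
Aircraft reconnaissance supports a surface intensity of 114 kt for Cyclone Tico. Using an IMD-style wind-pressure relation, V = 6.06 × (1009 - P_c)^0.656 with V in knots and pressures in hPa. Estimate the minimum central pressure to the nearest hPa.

ΔP = (V / 6.06)^(1/0.656) = (114/6.06)^1.524.
114/6.06 = 18.812; 18.812^1.524 ≈ 87.65 hPa.
P_c = 1009 − 87.65 = 921.35 ≈ 921 hPa.

921 hPa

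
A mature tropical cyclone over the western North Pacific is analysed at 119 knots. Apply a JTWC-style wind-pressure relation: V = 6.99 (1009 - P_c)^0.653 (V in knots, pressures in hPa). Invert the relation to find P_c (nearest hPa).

ΔP = (V / 6.99)^(1/0.653) = (119/6.99)^1.531.
119/6.99 = 17.024; 17.024^1.531 ≈ 76.78 hPa.
P_c = 1009 − 76.78 = 932.22 ≈ 932 hPa.

932 hPa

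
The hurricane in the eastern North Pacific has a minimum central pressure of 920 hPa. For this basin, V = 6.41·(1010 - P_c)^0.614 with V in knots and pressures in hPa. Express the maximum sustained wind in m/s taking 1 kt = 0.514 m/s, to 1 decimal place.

52.2 m/s

ΔP = 1010 − 920 = 90 hPa.
V ≈ 6.41 × 90^0.614 = 6.41 × 15.845 ≈ 101.569 kt.
101.569 × 0.514 ≈ 52.21 m/s → 52.2 m/s.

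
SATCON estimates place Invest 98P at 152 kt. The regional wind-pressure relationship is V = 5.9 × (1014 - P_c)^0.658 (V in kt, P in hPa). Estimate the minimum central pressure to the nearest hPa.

ΔP = (V / 5.9)^(1/0.658) = (152/5.9)^1.520.
152/5.9 = 25.763; 25.763^1.520 ≈ 139.43 hPa.
P_c = 1014 − 139.43 = 874.57 ≈ 875 hPa.

875 hPa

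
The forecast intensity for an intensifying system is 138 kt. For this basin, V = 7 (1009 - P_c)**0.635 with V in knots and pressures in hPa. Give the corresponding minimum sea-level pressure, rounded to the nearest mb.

ΔP = (V / 7)^(1/0.635) = (138/7)^1.575.
138/7 = 19.714; 19.714^1.575 ≈ 109.40 mb.
P_c = 1009 − 109.40 = 899.60 ≈ 900 mb.

900 mb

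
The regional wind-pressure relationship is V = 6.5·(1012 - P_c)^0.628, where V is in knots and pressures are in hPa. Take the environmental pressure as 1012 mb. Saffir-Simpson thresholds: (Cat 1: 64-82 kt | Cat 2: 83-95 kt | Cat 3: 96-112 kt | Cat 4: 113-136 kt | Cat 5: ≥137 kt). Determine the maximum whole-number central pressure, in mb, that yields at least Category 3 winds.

939 mb

Category 3 begins at V = 96 kt.
Required ΔP = (96/6.5)^(1/0.628) = 14.769^1.592 ≈ 72.78 mb.
P_c ≤ 1012 − 72.78 = 939.22, so the highest integer P_c is 939 mb.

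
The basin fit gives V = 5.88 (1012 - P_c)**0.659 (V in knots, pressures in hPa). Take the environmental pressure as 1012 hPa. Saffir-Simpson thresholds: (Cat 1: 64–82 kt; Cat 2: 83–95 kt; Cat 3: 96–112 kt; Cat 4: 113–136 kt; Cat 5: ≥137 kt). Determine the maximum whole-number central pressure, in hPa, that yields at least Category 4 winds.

Category 4 begins at V = 113 kt.
Required ΔP = (113/5.88)^(1/0.659) = 19.218^1.517 ≈ 88.71 hPa.
P_c ≤ 1012 − 88.71 = 923.29, so the highest integer P_c is 923 hPa.

923 hPa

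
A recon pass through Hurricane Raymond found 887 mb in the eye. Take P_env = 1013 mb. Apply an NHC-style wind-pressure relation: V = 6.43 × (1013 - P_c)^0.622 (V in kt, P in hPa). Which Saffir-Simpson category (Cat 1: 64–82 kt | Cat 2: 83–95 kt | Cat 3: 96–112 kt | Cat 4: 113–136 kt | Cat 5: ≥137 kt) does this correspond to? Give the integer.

ΔP = 1013 − 887 = 126 mb.
V ≈ 6.43 × 126^0.622 = 6.43 × 20.25 ≈ 130 kt.
130 kt falls in the Category 4 band.

4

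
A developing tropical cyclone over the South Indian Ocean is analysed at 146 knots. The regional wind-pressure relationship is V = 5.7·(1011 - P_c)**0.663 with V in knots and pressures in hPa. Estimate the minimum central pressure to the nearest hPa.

878 hPa

ΔP = (V / 5.7)^(1/0.663) = (146/5.7)^1.508.
146/5.7 = 25.614; 25.614^1.508 ≈ 133.17 hPa.
P_c = 1011 − 133.17 = 877.83 ≈ 878 hPa.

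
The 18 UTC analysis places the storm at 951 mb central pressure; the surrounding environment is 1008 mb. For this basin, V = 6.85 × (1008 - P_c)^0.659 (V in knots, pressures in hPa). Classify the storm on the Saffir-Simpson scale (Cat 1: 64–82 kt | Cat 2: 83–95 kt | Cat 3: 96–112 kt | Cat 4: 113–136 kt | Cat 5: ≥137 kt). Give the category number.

3

ΔP = 1008 − 951 = 57 mb.
V ≈ 6.85 × 57^0.659 = 6.85 × 14.36 ≈ 98 kt.
98 kt falls in the Category 3 band.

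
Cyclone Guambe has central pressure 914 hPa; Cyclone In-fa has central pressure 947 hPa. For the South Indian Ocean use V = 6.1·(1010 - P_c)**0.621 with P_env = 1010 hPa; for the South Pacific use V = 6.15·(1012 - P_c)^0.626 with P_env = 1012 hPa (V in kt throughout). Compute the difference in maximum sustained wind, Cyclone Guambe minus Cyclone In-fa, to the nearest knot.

20 kt

Cyclone Guambe: ΔP = 96; V ≈ 6.1 × 96^0.621 ≈ 103.83 kt.
Cyclone In-fa: ΔP = 65; V ≈ 6.15 × 65^0.626 ≈ 83.90 kt.
Difference ≈ 103.83 − 83.90 = 19.93 → 20 kt.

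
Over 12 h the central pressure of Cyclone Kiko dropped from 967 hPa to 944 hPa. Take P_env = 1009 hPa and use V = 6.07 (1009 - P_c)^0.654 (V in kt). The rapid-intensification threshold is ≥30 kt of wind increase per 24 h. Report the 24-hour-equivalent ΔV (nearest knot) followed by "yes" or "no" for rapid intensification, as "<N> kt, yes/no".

V₁: ΔP = 42, V ≈ 6.07 × 42^0.654 ≈ 69.95 kt.
V₂: ΔP = 65, V ≈ 6.07 × 65^0.654 ≈ 93.08 kt.
ΔV over 12 h = 23.13 kt → 24 h equivalent = 23.13 × 24/12 ≈ 46.26 kt.
46 kt ≥ 30 kt ⇒ rapid intensification.

46 kt, yes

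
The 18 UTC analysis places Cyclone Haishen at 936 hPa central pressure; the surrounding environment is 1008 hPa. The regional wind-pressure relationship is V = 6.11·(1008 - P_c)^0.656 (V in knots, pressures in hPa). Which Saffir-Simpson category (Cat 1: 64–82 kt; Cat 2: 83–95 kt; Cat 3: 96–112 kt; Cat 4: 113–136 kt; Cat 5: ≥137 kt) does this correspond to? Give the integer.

ΔP = 1008 − 936 = 72 hPa.
V ≈ 6.11 × 72^0.656 = 6.11 × 16.54 ≈ 101 kt.
101 kt falls in the Category 3 band.

3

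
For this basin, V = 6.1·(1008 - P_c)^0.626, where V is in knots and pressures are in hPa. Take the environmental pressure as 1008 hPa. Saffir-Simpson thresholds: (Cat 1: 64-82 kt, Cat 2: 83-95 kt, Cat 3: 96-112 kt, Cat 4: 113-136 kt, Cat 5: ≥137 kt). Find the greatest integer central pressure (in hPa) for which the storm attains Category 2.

Category 2 begins at V = 83 kt.
Required ΔP = (83/6.1)^(1/0.626) = 13.607^1.597 ≈ 64.73 hPa.
P_c ≤ 1008 − 64.73 = 943.27, so the highest integer P_c is 943 hPa.

943 hPa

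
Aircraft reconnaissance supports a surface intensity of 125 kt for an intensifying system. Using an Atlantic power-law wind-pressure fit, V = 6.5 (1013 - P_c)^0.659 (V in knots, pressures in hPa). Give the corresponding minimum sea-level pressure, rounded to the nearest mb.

ΔP = (V / 6.5)^(1/0.659) = (125/6.5)^1.517.
125/6.5 = 19.231; 19.231^1.517 ≈ 88.80 mb.
P_c = 1013 − 88.80 = 924.20 ≈ 924 mb.

924 mb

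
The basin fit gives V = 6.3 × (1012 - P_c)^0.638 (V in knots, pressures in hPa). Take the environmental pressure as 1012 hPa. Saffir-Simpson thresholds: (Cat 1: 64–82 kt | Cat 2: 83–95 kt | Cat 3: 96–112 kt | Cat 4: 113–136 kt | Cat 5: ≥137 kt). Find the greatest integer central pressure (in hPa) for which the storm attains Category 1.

Category 1 begins at V = 64 kt.
Required ΔP = (64/6.3)^(1/0.638) = 10.159^1.567 ≈ 37.85 hPa.
P_c ≤ 1012 − 37.85 = 974.15, so the highest integer P_c is 974 hPa.

974 hPa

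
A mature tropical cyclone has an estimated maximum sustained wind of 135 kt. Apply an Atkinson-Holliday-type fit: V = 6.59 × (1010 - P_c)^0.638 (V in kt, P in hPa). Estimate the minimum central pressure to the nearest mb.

ΔP = (V / 6.59)^(1/0.638) = (135/6.59)^1.567.
135/6.59 = 20.486; 20.486^1.567 ≈ 113.65 mb.
P_c = 1010 − 113.65 = 896.35 ≈ 896 mb.

896 mb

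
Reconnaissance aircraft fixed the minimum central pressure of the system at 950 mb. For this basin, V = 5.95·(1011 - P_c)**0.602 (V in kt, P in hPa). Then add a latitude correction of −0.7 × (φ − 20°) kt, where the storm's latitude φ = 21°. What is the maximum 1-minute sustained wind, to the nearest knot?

ΔP = 1011 − 950 = 61 mb.
61^0.602 ≈ 11.879.
V ≈ 5.95 × 11.879 ≈ 70.7 kt.
Latitude correction: −0.7 × (21 − 20) = -0.7 kt.
Corrected V ≈ 70 kt → 70 kt.

70 kt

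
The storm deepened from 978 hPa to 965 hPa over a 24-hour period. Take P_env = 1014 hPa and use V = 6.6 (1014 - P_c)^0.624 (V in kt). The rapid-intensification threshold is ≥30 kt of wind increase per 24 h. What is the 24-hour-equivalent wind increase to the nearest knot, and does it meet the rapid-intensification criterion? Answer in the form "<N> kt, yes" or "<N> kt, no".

13 kt, no

V₁: ΔP = 36, V ≈ 6.6 × 36^0.624 ≈ 61.76 kt.
V₂: ΔP = 49, V ≈ 6.6 × 49^0.624 ≈ 74.86 kt.
ΔV over 24 h = 13.10 kt → 24 h equivalent = 13.10 × 24/24 ≈ 13.10 kt.
13 kt < 30 kt ⇒ not rapid intensification.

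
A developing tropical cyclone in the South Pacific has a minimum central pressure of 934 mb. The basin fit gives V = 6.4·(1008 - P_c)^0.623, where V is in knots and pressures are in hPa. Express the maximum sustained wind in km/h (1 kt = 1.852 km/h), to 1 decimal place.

173.1 km/h

ΔP = 1008 − 934 = 74 mb.
V ≈ 6.4 × 74^0.623 = 6.4 × 14.606 ≈ 93.478 kt.
93.478 × 1.852 ≈ 173.12 km/h → 173.1 km/h.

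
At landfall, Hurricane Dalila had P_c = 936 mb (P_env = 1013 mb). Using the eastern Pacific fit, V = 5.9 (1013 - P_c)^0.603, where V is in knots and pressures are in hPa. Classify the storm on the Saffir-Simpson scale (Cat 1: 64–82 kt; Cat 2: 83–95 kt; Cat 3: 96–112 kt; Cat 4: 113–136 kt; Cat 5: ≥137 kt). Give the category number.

ΔP = 1013 − 936 = 77 mb.
V ≈ 5.9 × 77^0.603 = 5.9 × 13.73 ≈ 81 kt.
81 kt falls in the Category 1 band.

1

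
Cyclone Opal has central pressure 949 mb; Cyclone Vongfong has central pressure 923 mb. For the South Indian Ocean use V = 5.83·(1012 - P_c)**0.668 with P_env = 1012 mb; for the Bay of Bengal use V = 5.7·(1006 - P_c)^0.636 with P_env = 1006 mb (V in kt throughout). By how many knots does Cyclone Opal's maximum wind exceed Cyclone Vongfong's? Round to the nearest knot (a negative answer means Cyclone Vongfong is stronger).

Cyclone Opal: ΔP = 63; V ≈ 5.83 × 63^0.668 ≈ 92.82 kt.
Cyclone Vongfong: ΔP = 83; V ≈ 5.7 × 83^0.636 ≈ 94.71 kt.
Difference ≈ 92.82 − 94.71 = -1.89 → -2 kt.

-2 kt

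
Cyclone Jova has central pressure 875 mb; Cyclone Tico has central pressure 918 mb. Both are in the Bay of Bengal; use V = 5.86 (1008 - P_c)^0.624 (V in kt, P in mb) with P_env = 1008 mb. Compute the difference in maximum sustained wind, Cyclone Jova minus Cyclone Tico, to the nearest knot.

27 kt

Cyclone Jova: ΔP = 133; V ≈ 5.86 × 133^0.624 ≈ 123.93 kt.
Cyclone Tico: ΔP = 90; V ≈ 5.86 × 90^0.624 ≈ 97.13 kt.
Difference ≈ 123.93 − 97.13 = 26.80 → 27 kt.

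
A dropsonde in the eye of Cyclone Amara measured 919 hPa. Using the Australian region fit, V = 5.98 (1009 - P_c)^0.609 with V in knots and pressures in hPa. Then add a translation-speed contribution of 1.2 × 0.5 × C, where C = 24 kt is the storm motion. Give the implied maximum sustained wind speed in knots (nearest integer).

107 kt

ΔP = 1009 − 919 = 90 hPa.
90^0.609 ≈ 15.493.
V ≈ 5.98 × 15.493 ≈ 92.6 kt.
Translation term: 1.2 × 0.5 × 24 = 14.4 kt.
Corrected V ≈ 107 kt → 107 kt.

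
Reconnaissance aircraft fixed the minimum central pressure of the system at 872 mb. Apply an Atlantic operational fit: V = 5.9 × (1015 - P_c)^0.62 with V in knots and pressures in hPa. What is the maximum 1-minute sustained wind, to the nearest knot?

ΔP = 1015 − 872 = 143 mb.
143^0.62 ≈ 21.692.
V ≈ 5.9 × 21.692 ≈ 128.0 kt.

128 kt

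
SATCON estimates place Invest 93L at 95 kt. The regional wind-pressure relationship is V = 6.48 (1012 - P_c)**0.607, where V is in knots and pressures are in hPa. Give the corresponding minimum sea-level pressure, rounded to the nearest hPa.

ΔP = (V / 6.48)^(1/0.607) = (95/6.48)^1.647.
95/6.48 = 14.660; 14.660^1.647 ≈ 83.40 hPa.
P_c = 1012 − 83.40 = 928.60 ≈ 929 hPa.

929 hPa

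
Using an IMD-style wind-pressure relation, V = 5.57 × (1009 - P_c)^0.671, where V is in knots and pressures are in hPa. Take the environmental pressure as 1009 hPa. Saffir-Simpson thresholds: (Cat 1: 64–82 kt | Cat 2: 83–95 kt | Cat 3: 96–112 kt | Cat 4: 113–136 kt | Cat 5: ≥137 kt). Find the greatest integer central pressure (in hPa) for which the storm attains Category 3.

939 hPa

Category 3 begins at V = 96 kt.
Required ΔP = (96/5.57)^(1/0.671) = 17.235^1.490 ≈ 69.61 hPa.
P_c ≤ 1009 − 69.61 = 939.39, so the highest integer P_c is 939 hPa.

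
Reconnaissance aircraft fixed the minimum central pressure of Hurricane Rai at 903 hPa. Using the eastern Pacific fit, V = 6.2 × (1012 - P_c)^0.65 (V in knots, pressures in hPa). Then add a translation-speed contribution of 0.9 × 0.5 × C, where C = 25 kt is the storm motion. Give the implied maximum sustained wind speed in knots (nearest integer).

142 kt

ΔP = 1012 − 903 = 109 hPa.
109^0.65 ≈ 21.102.
V ≈ 6.2 × 21.102 ≈ 130.8 kt.
Translation term: 0.9 × 0.5 × 25 = 11.25 kt.
Corrected V ≈ 142.05 kt → 142 kt.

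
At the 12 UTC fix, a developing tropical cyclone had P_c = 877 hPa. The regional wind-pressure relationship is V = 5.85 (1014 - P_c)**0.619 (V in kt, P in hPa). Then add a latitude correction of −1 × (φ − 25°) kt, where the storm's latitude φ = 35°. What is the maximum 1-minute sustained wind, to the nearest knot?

113 kt

ΔP = 1014 − 877 = 137 hPa.
137^0.619 ≈ 21.020.
V ≈ 5.85 × 21.020 ≈ 123.0 kt.
Latitude correction: −1 × (35 − 25) = -10 kt.
Corrected V ≈ 113 kt → 113 kt.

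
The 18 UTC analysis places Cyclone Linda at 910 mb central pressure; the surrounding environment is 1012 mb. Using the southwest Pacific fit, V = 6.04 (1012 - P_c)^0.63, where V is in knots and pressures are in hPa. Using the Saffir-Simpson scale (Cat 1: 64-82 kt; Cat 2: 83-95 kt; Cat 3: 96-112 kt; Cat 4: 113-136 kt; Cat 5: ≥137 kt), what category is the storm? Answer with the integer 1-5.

ΔP = 1012 − 910 = 102 mb.
V ≈ 6.04 × 102^0.63 = 6.04 × 18.43 ≈ 111 kt.
111 kt falls in the Category 3 band.

3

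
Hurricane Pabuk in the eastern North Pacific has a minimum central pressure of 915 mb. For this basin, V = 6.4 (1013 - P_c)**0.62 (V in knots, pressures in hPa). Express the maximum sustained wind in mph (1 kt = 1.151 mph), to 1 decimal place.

ΔP = 1013 − 915 = 98 mb.
V ≈ 6.4 × 98^0.62 = 6.4 × 17.162 ≈ 109.835 kt.
109.835 × 1.151 ≈ 126.42 mph → 126.4 mph.

126.4 mph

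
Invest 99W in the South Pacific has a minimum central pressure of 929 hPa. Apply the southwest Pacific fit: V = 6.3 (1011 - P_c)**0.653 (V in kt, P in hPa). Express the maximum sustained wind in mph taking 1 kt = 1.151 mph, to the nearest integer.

ΔP = 1011 − 929 = 82 hPa.
V ≈ 6.3 × 82^0.653 = 6.3 × 17.771 ≈ 111.960 kt.
111.960 × 1.151 ≈ 128.87 mph → 129 mph.

129 mph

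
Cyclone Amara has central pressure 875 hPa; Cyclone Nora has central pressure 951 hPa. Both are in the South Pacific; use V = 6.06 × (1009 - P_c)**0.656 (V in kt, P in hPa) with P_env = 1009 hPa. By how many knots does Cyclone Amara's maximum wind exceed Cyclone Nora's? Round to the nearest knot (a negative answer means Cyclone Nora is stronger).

Cyclone Amara: ΔP = 134; V ≈ 6.06 × 134^0.656 ≈ 150.61 kt.
Cyclone Nora: ΔP = 58; V ≈ 6.06 × 58^0.656 ≈ 86.95 kt.
Difference ≈ 150.61 − 86.95 = 63.66 → 64 kt.

64 kt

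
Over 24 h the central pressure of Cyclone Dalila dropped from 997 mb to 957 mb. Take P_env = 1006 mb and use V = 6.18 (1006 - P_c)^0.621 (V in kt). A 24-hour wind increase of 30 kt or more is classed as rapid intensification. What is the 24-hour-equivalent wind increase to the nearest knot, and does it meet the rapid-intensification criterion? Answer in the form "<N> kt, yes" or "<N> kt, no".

V₁: ΔP = 9, V ≈ 6.18 × 9^0.621 ≈ 24.19 kt.
V₂: ΔP = 49, V ≈ 6.18 × 49^0.621 ≈ 69.28 kt.
ΔV over 24 h = 45.09 kt → 24 h equivalent = 45.09 × 24/24 ≈ 45.09 kt.
45 kt ≥ 30 kt ⇒ rapid intensification.

45 kt, yes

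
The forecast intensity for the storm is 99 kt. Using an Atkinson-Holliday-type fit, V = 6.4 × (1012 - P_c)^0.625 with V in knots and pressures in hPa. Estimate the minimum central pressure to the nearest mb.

ΔP = (V / 6.4)^(1/0.625) = (99/6.4)^1.600.
99/6.4 = 15.469; 15.469^1.600 ≈ 80.01 mb.
P_c = 1012 − 80.01 = 931.99 ≈ 932 mb.

932 mb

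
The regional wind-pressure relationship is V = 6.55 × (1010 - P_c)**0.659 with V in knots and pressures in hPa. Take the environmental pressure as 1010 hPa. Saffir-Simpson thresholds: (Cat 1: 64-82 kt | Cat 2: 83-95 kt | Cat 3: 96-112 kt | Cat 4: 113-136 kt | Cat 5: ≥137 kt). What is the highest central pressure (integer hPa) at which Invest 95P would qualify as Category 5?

909 hPa

Category 5 begins at V = 137 kt.
Required ΔP = (137/6.55)^(1/0.659) = 20.916^1.517 ≈ 100.87 hPa.
P_c ≤ 1010 − 100.87 = 909.13, so the highest integer P_c is 909 hPa.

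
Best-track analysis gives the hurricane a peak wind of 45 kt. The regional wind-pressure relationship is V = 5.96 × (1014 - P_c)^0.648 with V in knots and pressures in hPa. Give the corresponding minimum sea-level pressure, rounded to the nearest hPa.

ΔP = (V / 5.96)^(1/0.648) = (45/5.96)^1.543.
45/5.96 = 7.550; 7.550^1.543 ≈ 22.64 hPa.
P_c = 1014 − 22.64 = 991.36 ≈ 991 hPa.

991 hPa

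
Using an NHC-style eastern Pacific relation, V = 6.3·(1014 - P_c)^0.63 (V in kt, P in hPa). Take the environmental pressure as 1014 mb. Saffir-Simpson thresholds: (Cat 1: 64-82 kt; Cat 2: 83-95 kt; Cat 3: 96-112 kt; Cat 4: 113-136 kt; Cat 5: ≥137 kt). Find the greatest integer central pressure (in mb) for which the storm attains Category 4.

916 mb

Category 4 begins at V = 113 kt.
Required ΔP = (113/6.3)^(1/0.63) = 17.937^1.587 ≈ 97.74 mb.
P_c ≤ 1014 − 97.74 = 916.26, so the highest integer P_c is 916 mb.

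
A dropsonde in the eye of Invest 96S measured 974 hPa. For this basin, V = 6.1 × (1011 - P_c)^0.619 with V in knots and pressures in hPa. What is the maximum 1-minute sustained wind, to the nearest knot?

57 kt

ΔP = 1011 − 974 = 37 hPa.
37^0.619 ≈ 9.348.
V ≈ 6.1 × 9.348 ≈ 57.0 kt.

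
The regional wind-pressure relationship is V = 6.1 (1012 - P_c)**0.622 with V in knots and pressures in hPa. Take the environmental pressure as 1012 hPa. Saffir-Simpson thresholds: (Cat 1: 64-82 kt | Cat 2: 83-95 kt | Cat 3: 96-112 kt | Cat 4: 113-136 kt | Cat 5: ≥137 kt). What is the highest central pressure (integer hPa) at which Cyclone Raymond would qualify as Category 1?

Category 1 begins at V = 64 kt.
Required ΔP = (64/6.1)^(1/0.622) = 10.492^1.608 ≈ 43.78 hPa.
P_c ≤ 1012 − 43.78 = 968.22, so the highest integer P_c is 968 hPa.

968 hPa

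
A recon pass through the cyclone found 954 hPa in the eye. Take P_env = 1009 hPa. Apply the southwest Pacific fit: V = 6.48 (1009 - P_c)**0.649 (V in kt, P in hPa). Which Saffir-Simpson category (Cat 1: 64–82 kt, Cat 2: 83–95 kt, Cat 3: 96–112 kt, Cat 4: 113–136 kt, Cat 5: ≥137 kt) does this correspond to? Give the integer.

ΔP = 1009 − 954 = 55 hPa.
V ≈ 6.48 × 55^0.649 = 6.48 × 13.47 ≈ 87 kt.
87 kt falls in the Category 2 band.

2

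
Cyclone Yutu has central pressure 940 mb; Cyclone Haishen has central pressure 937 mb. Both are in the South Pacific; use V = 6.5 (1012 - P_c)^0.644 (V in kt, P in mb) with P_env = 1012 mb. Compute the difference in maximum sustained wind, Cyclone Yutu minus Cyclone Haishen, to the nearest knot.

-3 kt

Cyclone Yutu: ΔP = 72; V ≈ 6.5 × 72^0.644 ≈ 102.10 kt.
Cyclone Haishen: ΔP = 75; V ≈ 6.5 × 75^0.644 ≈ 104.82 kt.
Difference ≈ 102.10 − 104.82 = -2.72 → -3 kt.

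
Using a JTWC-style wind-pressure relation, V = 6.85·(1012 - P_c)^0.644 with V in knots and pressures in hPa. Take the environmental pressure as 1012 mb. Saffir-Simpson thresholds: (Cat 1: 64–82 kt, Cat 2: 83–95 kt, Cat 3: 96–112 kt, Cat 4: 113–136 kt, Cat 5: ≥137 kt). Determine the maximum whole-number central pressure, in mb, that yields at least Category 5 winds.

Category 5 begins at V = 137 kt.
Required ΔP = (137/6.85)^(1/0.644) = 20.000^1.553 ≈ 104.77 mb.
P_c ≤ 1012 − 104.77 = 907.23, so the highest integer P_c is 907 mb.

907 mb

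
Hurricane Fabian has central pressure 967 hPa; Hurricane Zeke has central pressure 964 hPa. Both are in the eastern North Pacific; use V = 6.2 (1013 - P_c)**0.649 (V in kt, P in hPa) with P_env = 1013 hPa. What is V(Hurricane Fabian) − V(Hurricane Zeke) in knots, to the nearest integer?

-3 kt

Hurricane Fabian: ΔP = 46; V ≈ 6.2 × 46^0.649 ≈ 74.39 kt.
Hurricane Zeke: ΔP = 49; V ≈ 6.2 × 49^0.649 ≈ 77.50 kt.
Difference ≈ 74.39 − 77.50 = -3.11 → -3 kt.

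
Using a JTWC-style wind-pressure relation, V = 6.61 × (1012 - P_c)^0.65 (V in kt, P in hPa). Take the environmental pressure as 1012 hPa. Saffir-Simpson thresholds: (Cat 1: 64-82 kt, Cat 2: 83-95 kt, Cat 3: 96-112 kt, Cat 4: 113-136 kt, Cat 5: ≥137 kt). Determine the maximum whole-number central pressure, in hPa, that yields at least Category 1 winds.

979 hPa

Category 1 begins at V = 64 kt.
Required ΔP = (64/6.61)^(1/0.65) = 9.682^1.538 ≈ 32.88 hPa.
P_c ≤ 1012 − 32.88 = 979.12, so the highest integer P_c is 979 hPa.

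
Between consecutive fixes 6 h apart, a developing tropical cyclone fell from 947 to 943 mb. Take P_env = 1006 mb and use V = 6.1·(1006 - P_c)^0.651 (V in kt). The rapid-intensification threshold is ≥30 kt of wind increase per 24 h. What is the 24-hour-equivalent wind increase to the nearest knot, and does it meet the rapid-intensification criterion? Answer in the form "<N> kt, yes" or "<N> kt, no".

15 kt, no

V₁: ΔP = 59, V ≈ 6.1 × 59^0.651 ≈ 86.73 kt.
V₂: ΔP = 63, V ≈ 6.1 × 63^0.651 ≈ 90.51 kt.
ΔV over 6 h = 3.78 kt → 24 h equivalent = 3.78 × 24/6 ≈ 15.12 kt.
15 kt < 30 kt ⇒ not rapid intensification.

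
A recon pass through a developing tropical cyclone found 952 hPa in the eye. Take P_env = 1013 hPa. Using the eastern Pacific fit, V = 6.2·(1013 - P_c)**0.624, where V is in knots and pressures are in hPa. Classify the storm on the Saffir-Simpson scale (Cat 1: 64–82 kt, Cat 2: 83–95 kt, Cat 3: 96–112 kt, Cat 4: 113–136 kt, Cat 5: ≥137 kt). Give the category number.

ΔP = 1013 − 952 = 61 hPa.
V ≈ 6.2 × 61^0.624 = 6.2 × 13.00 ≈ 81 kt.
81 kt falls in the Category 1 band.

1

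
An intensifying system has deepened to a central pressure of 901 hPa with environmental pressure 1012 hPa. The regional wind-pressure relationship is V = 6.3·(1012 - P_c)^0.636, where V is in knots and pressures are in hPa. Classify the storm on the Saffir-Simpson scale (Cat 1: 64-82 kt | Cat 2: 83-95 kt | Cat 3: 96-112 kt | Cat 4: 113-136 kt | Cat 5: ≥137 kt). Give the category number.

4

ΔP = 1012 − 901 = 111 hPa.
V ≈ 6.3 × 111^0.636 = 6.3 × 19.99 ≈ 126 kt.
126 kt falls in the Category 4 band.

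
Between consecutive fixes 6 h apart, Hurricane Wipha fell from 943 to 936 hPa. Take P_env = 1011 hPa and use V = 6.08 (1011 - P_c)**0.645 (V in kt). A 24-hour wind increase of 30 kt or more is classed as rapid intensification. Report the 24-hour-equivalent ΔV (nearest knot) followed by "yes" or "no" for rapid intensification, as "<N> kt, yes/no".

V₁: ΔP = 68, V ≈ 6.08 × 68^0.645 ≈ 92.44 kt.
V₂: ΔP = 75, V ≈ 6.08 × 75^0.645 ≈ 98.47 kt.
ΔV over 6 h = 6.03 kt → 24 h equivalent = 6.03 × 24/6 ≈ 24.12 kt.
24 kt < 30 kt ⇒ not rapid intensification.

24 kt, no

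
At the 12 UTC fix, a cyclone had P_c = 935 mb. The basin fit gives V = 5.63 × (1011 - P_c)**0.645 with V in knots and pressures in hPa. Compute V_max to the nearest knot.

92 kt

ΔP = 1011 − 935 = 76 mb.
76^0.645 ≈ 16.335.
V ≈ 5.63 × 16.335 ≈ 92.0 kt.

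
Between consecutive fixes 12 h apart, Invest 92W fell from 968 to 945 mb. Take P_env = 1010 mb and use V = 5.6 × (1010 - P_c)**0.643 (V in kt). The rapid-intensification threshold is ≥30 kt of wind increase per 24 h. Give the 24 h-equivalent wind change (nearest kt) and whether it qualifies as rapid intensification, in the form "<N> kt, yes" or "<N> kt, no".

V₁: ΔP = 42, V ≈ 5.6 × 42^0.643 ≈ 61.94 kt.
V₂: ΔP = 65, V ≈ 5.6 × 65^0.643 ≈ 82.01 kt.
ΔV over 12 h = 20.07 kt → 24 h equivalent = 20.07 × 24/12 ≈ 40.14 kt.
40 kt ≥ 30 kt ⇒ rapid intensification.

40 kt, yes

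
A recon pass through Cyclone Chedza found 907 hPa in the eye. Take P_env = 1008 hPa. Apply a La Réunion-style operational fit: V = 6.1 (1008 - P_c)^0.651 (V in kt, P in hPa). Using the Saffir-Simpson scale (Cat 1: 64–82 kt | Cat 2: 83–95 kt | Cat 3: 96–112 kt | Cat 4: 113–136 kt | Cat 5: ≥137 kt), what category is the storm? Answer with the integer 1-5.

4

ΔP = 1008 − 907 = 101 hPa.
V ≈ 6.1 × 101^0.651 = 6.1 × 20.17 ≈ 123 kt.
123 kt falls in the Category 4 band.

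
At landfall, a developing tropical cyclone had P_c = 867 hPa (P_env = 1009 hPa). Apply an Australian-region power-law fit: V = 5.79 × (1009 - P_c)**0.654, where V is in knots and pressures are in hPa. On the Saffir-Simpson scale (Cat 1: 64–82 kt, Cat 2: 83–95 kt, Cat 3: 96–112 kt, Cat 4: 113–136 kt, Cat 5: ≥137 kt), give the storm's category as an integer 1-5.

5

ΔP = 1009 − 867 = 142 hPa.
V ≈ 5.79 × 142^0.654 = 5.79 × 25.56 ≈ 148 kt.
148 kt falls in the Category 5 band.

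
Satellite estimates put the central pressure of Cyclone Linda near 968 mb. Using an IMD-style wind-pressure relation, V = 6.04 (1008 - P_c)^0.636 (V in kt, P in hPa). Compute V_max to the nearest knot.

ΔP = 1008 − 968 = 40 mb.
40^0.636 ≈ 10.445.
V ≈ 6.04 × 10.445 ≈ 63.1 kt.

63 kt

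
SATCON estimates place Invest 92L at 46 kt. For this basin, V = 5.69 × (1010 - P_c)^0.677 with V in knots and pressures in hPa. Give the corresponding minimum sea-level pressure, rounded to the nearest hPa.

988 hPa

ΔP = (V / 5.69)^(1/0.677) = (46/5.69)^1.477.
46/5.69 = 8.084; 8.084^1.477 ≈ 21.91 hPa.
P_c = 1010 − 21.91 = 988.09 ≈ 988 hPa.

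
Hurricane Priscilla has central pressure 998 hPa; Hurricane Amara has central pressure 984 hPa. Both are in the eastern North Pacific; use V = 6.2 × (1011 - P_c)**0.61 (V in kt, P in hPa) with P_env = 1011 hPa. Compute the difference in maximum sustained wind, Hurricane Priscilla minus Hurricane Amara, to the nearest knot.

Hurricane Priscilla: ΔP = 13; V ≈ 6.2 × 13^0.61 ≈ 29.64 kt.
Hurricane Amara: ΔP = 27; V ≈ 6.2 × 27^0.61 ≈ 46.29 kt.
Difference ≈ 29.64 − 46.29 = -16.65 → -17 kt.

-17 kt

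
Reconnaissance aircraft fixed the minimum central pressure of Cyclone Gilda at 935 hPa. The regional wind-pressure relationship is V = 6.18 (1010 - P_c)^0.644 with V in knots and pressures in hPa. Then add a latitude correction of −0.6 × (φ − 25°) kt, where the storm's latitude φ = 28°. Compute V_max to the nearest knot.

98 kt

ΔP = 1010 − 935 = 75 hPa.
75^0.644 ≈ 16.126.
V ≈ 6.18 × 16.126 ≈ 99.7 kt.
Latitude correction: −0.6 × (28 − 25) = -1.8 kt.
Corrected V ≈ 97.9 kt → 98 kt.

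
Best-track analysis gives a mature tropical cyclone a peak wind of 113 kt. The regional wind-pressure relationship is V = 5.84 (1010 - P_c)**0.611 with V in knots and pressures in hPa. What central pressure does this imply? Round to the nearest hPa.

ΔP = (V / 5.84)^(1/0.611) = (113/5.84)^1.637.
113/5.84 = 19.349; 19.349^1.637 ≈ 127.60 hPa.
P_c = 1010 − 127.60 = 882.40 ≈ 882 hPa.

882 hPa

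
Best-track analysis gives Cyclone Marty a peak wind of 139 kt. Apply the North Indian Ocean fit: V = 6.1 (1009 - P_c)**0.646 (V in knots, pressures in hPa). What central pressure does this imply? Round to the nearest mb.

883 mb

ΔP = (V / 6.1)^(1/0.646) = (139/6.1)^1.548.
139/6.1 = 22.787; 22.787^1.548 ≈ 126.38 mb.
P_c = 1009 − 126.38 = 882.62 ≈ 883 mb.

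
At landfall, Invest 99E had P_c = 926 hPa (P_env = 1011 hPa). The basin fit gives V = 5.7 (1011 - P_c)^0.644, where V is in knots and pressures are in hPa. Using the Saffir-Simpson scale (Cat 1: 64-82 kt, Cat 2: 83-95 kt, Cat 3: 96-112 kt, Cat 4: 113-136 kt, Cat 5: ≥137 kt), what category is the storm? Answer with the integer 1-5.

ΔP = 1011 − 926 = 85 hPa.
V ≈ 5.7 × 85^0.644 = 5.7 × 17.48 ≈ 100 kt.
100 kt falls in the Category 3 band.

3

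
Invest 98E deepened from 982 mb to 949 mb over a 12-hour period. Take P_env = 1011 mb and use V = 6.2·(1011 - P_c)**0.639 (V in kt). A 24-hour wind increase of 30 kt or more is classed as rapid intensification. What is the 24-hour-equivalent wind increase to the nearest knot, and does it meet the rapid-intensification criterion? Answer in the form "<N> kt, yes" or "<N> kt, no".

V₁: ΔP = 29, V ≈ 6.2 × 29^0.639 ≈ 53.32 kt.
V₂: ΔP = 62, V ≈ 6.2 × 62^0.639 ≈ 86.64 kt.
ΔV over 12 h = 33.32 kt → 24 h equivalent = 33.32 × 24/12 ≈ 66.64 kt.
67 kt ≥ 30 kt ⇒ rapid intensification.

67 kt, yes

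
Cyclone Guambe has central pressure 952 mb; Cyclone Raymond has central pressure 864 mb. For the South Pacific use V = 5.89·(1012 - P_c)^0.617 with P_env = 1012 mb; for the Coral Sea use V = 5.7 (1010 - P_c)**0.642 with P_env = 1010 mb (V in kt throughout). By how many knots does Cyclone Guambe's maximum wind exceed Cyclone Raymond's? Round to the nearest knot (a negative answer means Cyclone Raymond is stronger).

-66 kt

Cyclone Guambe: ΔP = 60; V ≈ 5.89 × 60^0.617 ≈ 73.66 kt.
Cyclone Raymond: ΔP = 146; V ≈ 5.7 × 146^0.642 ≈ 139.76 kt.
Difference ≈ 73.66 − 139.76 = -66.10 → -66 kt.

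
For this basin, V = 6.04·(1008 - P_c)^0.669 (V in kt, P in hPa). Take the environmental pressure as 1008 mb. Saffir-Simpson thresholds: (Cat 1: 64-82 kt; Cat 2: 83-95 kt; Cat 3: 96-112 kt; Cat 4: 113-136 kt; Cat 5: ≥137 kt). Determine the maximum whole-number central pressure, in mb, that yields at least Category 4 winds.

Category 4 begins at V = 113 kt.
Required ΔP = (113/6.04)^(1/0.669) = 18.709^1.495 ≈ 79.69 mb.
P_c ≤ 1008 − 79.69 = 928.31, so the highest integer P_c is 928 mb.

928 mb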